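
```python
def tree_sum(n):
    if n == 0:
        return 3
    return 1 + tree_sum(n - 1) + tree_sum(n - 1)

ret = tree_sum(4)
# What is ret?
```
Call trace (a repeated sub-call is expanded the first time; later identical calls just restate its return value):
tree_sum(n=4)
  tree_sum(n=3)
    tree_sum(n=2)
      tree_sum(n=1)
        tree_sum(n=0)
        -> return 3
        tree_sum(n=0)
        -> return 3
      -> return 7
      tree_sum(n=1) -> return 7  (same call as traced above)
    -> return 15
    tree_sum(n=2) -> return 15  (same call as traced above)
  -> return 31
  tree_sum(n=3) -> return 31  (same call as traced above)
-> return 63

Final answer: 63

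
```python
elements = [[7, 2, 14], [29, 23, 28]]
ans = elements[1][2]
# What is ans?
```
Trace:
  elements=[[7, 2, 14], [29, 23, 28]]
  elements=[[7, 2, 14], [29, 23, 28]], ans=28

Final answer: 28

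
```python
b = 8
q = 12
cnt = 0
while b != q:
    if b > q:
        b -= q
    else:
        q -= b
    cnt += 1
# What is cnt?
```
Trace:
  b=8
  b=8, q=12
  b=8, q=12, cnt=0
  b=8, q=4, cnt=1
  b=4, q=4, cnt=2

Final answer: 2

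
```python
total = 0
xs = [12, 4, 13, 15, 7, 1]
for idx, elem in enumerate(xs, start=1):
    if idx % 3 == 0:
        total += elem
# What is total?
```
Trace:
  total=0
  total=0, idx=1, elem=12
  total=0, idx=2, elem=4
  total=13, idx=3, elem=13
  total=13, idx=4, elem=15
  total=13, idx=5, elem=7
  total=14, idx=6, elem=1

Final answer: 14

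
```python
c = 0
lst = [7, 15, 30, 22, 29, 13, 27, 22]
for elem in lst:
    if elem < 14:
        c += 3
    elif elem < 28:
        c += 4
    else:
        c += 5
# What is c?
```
Trace:
  c=0
  c=3, elem=7
  c=7, elem=15
  c=12, elem=30
  c=16, elem=22
  c=21, elem=29
  c=24, elem=13
  c=28, elem=27
  c=32, elem=22

Final answer: 32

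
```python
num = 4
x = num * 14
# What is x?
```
Trace:
  num=4
  num=4, x=56

Final answer: 56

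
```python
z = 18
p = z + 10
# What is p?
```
Trace:
  z=18
  z=18, p=28

Final answer: 28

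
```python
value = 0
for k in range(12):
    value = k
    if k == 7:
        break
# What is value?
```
Trace:
  value=0
  value=0, k=0
  value=1, k=1
  value=2, k=2
  value=3, k=3
  value=4, k=4
  value=5, k=5
  value=6, k=6
  value=7, k=7

Final answer: 7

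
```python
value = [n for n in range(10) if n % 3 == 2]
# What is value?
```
Trace:
  n=0
  n=1
  n=2
  n=3
  n=4
  n=5
  n=6
  n=7
  n=8
  n=9
  value=[2, 5, 8]

Final answer: [2, 5, 8]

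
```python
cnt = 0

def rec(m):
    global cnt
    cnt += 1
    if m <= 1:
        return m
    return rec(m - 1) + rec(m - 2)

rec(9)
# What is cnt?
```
Call trace (a repeated sub-call is expanded the first time; later identical calls just restate its return value):
rec(m=9)
  rec(m=8)
    rec(m=7)
      rec(m=6)
        rec(m=5)
          rec(m=4)
            rec(m=3)
              rec(m=2)
                rec(m=1)
                -> return 1
                rec(m=0)
                -> return 0
              -> return 1
              rec(m=1)
              -> return 1
            -> return 2
            rec(m=2) -> return 1  (same call as traced above)
          -> return 3
          rec(m=3) -> return 2  (same call as traced above)
        -> return 5
        rec(m=4) -> return 3  (same call as traced above)
      -> return 8
      rec(m=5) -> return 5  (same call as traced above)
    -> return 13
    rec(m=6) -> return 8  (same call as traced above)
  -> return 21
  rec(m=7) -> return 13  (same call as traced above)
-> return 34

cnt is incremented once per call, so count the calls in each subtree. Let C(m) = number of calls made by rec(m).
C(0) = C(1) = 1 (base case, no recursion); C(m) = 1 + C(m - 1) + C(m - 2) otherwise.
C(2) = 1 + C(1) + C(0) = 1 + 1 + 1 = 3
C(3) = 1 + C(2) + C(1) = 1 + 3 + 1 = 5
C(4) = 1 + C(3) + C(2) = 1 + 5 + 3 = 9
C(5) = 1 + C(4) + C(3) = 1 + 9 + 5 = 15
C(6) = 1 + C(5) + C(4) = 1 + 15 + 9 = 25
C(7) = 1 + C(6) + C(5) = 1 + 25 + 15 = 41
C(8) = 1 + C(7) + C(6) = 1 + 41 + 25 = 67
C(9) = 1 + C(8) + C(7) = 1 + 67 + 41 = 109
cnt = C(9) = 109

Final answer: 109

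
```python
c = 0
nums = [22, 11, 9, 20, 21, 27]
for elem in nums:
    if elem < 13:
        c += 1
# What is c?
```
Trace:
  c=0
  c=0, elem=22
  c=1, elem=11
  c=2, elem=9
  c=2, elem=20
  c=2, elem=21
  c=2, elem=27

Final answer: 2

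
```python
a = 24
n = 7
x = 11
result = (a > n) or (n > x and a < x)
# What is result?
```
Trace:
  a=24
  a=24, n=7
  a=24, n=7, x=11
  a=24, n=7, x=11, result=True

Final answer: True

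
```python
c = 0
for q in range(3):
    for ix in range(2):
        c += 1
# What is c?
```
Trace:
  c=0
  c=1, q=0, ix=0
  c=2, q=0, ix=1
  c=3, q=1, ix=0
  c=4, q=1, ix=1
  c=5, q=2, ix=0
  c=6, q=2, ix=1

Final answer: 6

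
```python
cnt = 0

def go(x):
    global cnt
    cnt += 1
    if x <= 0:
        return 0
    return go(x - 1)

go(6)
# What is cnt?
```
Call trace:
go(x=6)
  go(x=5)
    go(x=4)
      go(x=3)
        go(x=2)
          go(x=1)
            go(x=0)
            -> return 0
          -> return 0
        -> return 0
      -> return 0
    -> return 0
  -> return 0
-> return 0

cnt is incremented once per call. go is entered once for each x = 6, 5, 4, 3, 2, 1, 0 (the x <= 0 call returns without recursing), i.e. 6 + 1 calls.
cnt = 7

Final answer: 7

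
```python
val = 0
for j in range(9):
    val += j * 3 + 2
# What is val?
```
Trace:
  val=0
  val=2, j=0
  val=7, j=1
  val=15, j=2
  val=26, j=3
  val=40, j=4
  val=57, j=5
  val=77, j=6
  val=100, j=7
  val=126, j=8

Final answer: 126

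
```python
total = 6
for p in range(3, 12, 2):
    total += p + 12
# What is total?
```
Trace:
  total=6
  total=21, p=3
  total=38, p=5
  total=57, p=7
  total=78, p=9
  total=101, p=11

Final answer: 101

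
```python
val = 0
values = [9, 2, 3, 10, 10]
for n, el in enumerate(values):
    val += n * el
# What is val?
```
Trace:
  val=0
  val=0, n=0, el=9
  val=2, n=1, el=2
  val=8, n=2, el=3
  val=38, n=3, el=10
  val=78, n=4, el=10

Final answer: 78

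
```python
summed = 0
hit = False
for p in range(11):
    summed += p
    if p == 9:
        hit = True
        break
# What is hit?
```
Trace:
  summed=0
  summed=0, hit=False
  summed=0, hit=False, p=0
  summed=1, hit=False, p=1
  summed=3, hit=False, p=2
  summed=6, hit=False, p=3
  summed=10, hit=False, p=4
  summed=15, hit=False, p=5
  summed=21, hit=False, p=6
  summed=28, hit=False, p=7
  summed=36, hit=False, p=8
  summed=45, hit=True, p=9

Final answer: True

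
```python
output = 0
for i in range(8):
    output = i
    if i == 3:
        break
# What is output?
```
Trace:
  output=0
  output=0, i=0
  output=1, i=1
  output=2, i=2
  output=3, i=3

Final answer: 3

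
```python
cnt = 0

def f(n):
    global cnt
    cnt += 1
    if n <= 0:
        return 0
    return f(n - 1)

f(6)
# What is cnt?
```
Call trace:
f(n=6)
  f(n=5)
    f(n=4)
      f(n=3)
        f(n=2)
          f(n=1)
            f(n=0)
            -> return 0
          -> return 0
        -> return 0
      -> return 0
    -> return 0
  -> return 0
-> return 0

cnt is incremented once per call. f is entered once for each n = 6, 5, 4, 3, 2, 1, 0 (the n <= 0 call returns without recursing), i.e. 6 + 1 calls.
cnt = 7

Final answer: 7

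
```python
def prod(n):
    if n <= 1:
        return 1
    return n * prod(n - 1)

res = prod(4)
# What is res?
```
Call trace:
prod(n=4)
  prod(n=3)
    prod(n=2)
      prod(n=1)
      -> return 1
    -> return 2
  -> return 6
-> return 24

Final answer: 24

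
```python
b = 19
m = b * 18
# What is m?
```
Trace:
  b=19
  b=19, m=342

Final answer: 342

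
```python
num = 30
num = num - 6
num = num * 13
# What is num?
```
Trace:
  num=30
  num=24
  num=312

Final answer: 312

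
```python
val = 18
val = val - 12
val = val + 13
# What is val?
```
Trace:
  val=18
  val=6
  val=19

Final answer: 19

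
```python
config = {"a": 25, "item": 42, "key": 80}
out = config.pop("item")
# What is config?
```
Trace:
  config={'a': 25, 'item': 42, 'key': 80}
  config={'a': 25, 'key': 80}, out=42

Final answer: {'a': 25, 'key': 80}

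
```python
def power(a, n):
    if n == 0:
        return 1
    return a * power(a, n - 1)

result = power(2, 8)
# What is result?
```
Call trace:
power(a=2, n=8)
  power(a=2, n=7)
    power(a=2, n=6)
      power(a=2, n=5)
        power(a=2, n=4)
          power(a=2, n=3)
            power(a=2, n=2)
              power(a=2, n=1)
                power(a=2, n=0)
                -> return 1
              -> return 2
            -> return 4
          -> return 8
        -> return 16
      -> return 32
    -> return 64
  -> return 128
-> return 256

Final answer: 256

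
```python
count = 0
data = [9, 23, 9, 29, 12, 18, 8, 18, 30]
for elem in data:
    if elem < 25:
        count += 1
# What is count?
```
Trace:
  count=0
  count=1, elem=9
  count=2, elem=23
  count=3, elem=9
  count=3, elem=29
  count=4, elem=12
  count=5, elem=18
  count=6, elem=8
  count=7, elem=18
  count=7, elem=30

Final answer: 7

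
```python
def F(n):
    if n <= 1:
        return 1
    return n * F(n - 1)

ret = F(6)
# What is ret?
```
Call trace:
F(n=6)
  F(n=5)
    F(n=4)
      F(n=3)
        F(n=2)
          F(n=1)
          -> return 1
        -> return 2
      -> return 6
    -> return 24
  -> return 120
-> return 720

Final answer: 720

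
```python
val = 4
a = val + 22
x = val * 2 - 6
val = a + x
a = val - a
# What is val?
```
Trace:
  val=4
  val=4, a=26
  val=4, a=26, x=2
  val=28, a=26, x=2
  val=28, a=2, x=2

Final answer: 28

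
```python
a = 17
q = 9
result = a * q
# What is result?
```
Trace:
  a=17
  a=17, q=9
  a=17, q=9, result=153

Final answer: 153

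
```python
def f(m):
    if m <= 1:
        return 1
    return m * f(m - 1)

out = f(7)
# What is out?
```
Call trace:
f(m=7)
  f(m=6)
    f(m=5)
      f(m=4)
        f(m=3)
          f(m=2)
            f(m=1)
            -> return 1
          -> return 2
        -> return 6
      -> return 24
    -> return 120
  -> return 720
-> return 5040

Final answer: 5040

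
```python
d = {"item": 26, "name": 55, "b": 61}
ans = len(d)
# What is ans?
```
Trace:
  d={'item': 26, 'name': 55, 'b': 61}
  d={'item': 26, 'name': 55, 'b': 61}, ans=3

Final answer: 3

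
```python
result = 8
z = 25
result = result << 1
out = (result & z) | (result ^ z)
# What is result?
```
Trace:
  result=8
  result=8, z=25
  result=16, z=25
  result=16, z=25, out=25

Final answer: 16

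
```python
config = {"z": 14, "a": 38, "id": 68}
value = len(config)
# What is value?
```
Trace:
  config={'z': 14, 'a': 38, 'id': 68}
  config={'z': 14, 'a': 38, 'id': 68}, value=3

Final answer: 3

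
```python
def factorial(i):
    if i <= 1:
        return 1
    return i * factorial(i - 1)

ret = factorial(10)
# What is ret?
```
Call trace:
factorial(i=10)
  factorial(i=9)
    factorial(i=8)
      factorial(i=7)
        factorial(i=6)
          factorial(i=5)
            factorial(i=4)
              factorial(i=3)
                factorial(i=2)
                  factorial(i=1)
                  -> return 1
                -> return 2
              -> return 6
            -> return 24
          -> return 120
        -> return 720
      -> return 5040
    -> return 40320
  -> return 362880
-> return 3628800

Final answer: 3628800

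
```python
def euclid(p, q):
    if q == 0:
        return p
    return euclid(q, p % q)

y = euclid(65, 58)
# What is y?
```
Call trace:
euclid(p=65, q=58)
  euclid(p=58, q=7)
    euclid(p=7, q=2)
      euclid(p=2, q=1)
        euclid(p=1, q=0)
        -> return 1
      -> return 1
    -> return 1
  -> return 1
-> return 1

Final answer: 1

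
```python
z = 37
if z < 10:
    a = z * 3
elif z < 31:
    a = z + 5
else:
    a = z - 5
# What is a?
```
Trace:
  z=37
  z=37, a=32

Final answer: 32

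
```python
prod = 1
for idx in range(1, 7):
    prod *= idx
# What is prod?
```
Trace:
  prod=1
  prod=1, idx=1
  prod=2, idx=2
  prod=6, idx=3
  prod=24, idx=4
  prod=120, idx=5
  prod=720, idx=6

Final answer: 720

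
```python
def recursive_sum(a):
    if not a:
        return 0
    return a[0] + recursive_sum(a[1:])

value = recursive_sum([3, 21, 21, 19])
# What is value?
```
Call trace:
recursive_sum(a=[3, 21, 21, 19])
  recursive_sum(a=[21, 21, 19])
    recursive_sum(a=[21, 19])
      recursive_sum(a=[19])
        recursive_sum(a=[])
        -> return 0
      -> return 19
    -> return 40
  -> return 61
-> return 64

Final answer: 64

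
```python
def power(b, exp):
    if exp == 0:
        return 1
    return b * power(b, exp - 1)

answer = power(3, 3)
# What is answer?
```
Call trace:
power(b=3, exp=3)
  power(b=3, exp=2)
    power(b=3, exp=1)
      power(b=3, exp=0)
      -> return 1
    -> return 3
  -> return 9
-> return 27

Final answer: 27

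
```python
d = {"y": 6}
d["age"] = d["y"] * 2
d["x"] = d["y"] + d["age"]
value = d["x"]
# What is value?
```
Trace:
  d={'y': 6}
  d={'y': 6, 'age': 12}
  d={'y': 6, 'age': 12, 'x': 18}
  d={'y': 6, 'age': 12, 'x': 18}, value=18

Final answer: 18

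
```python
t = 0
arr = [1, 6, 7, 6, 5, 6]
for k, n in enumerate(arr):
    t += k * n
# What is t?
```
Trace:
  t=0
  t=0, k=0, n=1
  t=6, k=1, n=6
  t=20, k=2, n=7
  t=38, k=3, n=6
  t=58, k=4, n=5
  t=88, k=5, n=6

Final answer: 88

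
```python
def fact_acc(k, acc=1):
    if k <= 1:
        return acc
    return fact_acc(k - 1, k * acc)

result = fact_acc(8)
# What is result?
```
Call trace:
fact_acc(k=8, acc=1)
  fact_acc(k=7, acc=8)
    fact_acc(k=6, acc=56)
      fact_acc(k=5, acc=336)
        fact_acc(k=4, acc=1680)
          fact_acc(k=3, acc=6720)
            fact_acc(k=2, acc=20160)
              fact_acc(k=1, acc=40320)
              -> return 40320
            -> return 40320
          -> return 40320
        -> return 40320
      -> return 40320
    -> return 40320
  -> return 40320
-> return 40320

Final answer: 40320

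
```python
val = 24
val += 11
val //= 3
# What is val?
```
Trace:
  val=24
  val=35
  val=11

Final answer: 11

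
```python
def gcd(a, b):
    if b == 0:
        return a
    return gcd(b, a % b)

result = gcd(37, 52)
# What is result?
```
Call trace:
gcd(a=37, b=52)
  gcd(a=52, b=37)
    gcd(a=37, b=15)
      gcd(a=15, b=7)
        gcd(a=7, b=1)
          gcd(a=1, b=0)
          -> return 1
        -> return 1
      -> return 1
    -> return 1
  -> return 1
-> return 1

Final answer: 1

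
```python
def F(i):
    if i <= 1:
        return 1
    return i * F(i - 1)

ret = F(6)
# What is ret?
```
Call trace:
F(i=6)
  F(i=5)
    F(i=4)
      F(i=3)
        F(i=2)
          F(i=1)
          -> return 1
        -> return 2
      -> return 6
    -> return 24
  -> return 120
-> return 720

Final answer: 720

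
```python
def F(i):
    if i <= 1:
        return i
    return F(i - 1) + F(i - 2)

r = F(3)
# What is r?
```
Call trace:
F(i=3)
  F(i=2)
    F(i=1)
    -> return 1
    F(i=0)
    -> return 0
  -> return 1
  F(i=1)
  -> return 1
-> return 2

Final answer: 2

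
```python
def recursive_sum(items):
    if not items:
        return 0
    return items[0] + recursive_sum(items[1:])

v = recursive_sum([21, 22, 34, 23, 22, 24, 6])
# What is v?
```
Call trace:
recursive_sum(items=[21, 22, 34, 23, 22, 24, 6])
  recursive_sum(items=[22, 34, 23, 22, 24, 6])
    recursive_sum(items=[34, 23, 22, 24, 6])
      recursive_sum(items=[23, 22, 24, 6])
        recursive_sum(items=[22, 24, 6])
          recursive_sum(items=[24, 6])
            recursive_sum(items=[6])
              recursive_sum(items=[])
              -> return 0
            -> return 6
          -> return 30
        -> return 52
      -> return 75
    -> return 109
  -> return 131
-> return 152

Final answer: 152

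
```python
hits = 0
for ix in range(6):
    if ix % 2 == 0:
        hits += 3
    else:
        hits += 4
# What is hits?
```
Trace:
  hits=0
  hits=3, ix=0
  hits=7, ix=1
  hits=10, ix=2
  hits=14, ix=3
  hits=17, ix=4
  hits=21, ix=5

Final answer: 21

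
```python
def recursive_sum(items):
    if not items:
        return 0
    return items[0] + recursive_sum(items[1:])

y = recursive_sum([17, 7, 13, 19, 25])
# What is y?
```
Call trace:
recursive_sum(items=[17, 7, 13, 19, 25])
  recursive_sum(items=[7, 13, 19, 25])
    recursive_sum(items=[13, 19, 25])
      recursive_sum(items=[19, 25])
        recursive_sum(items=[25])
          recursive_sum(items=[])
          -> return 0
        -> return 25
      -> return 44
    -> return 57
  -> return 64
-> return 81

Final answer: 81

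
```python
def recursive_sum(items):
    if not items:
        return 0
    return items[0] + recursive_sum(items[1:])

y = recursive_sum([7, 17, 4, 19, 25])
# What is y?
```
Call trace:
recursive_sum(items=[7, 17, 4, 19, 25])
  recursive_sum(items=[17, 4, 19, 25])
    recursive_sum(items=[4, 19, 25])
      recursive_sum(items=[19, 25])
        recursive_sum(items=[25])
          recursive_sum(items=[])
          -> return 0
        -> return 25
      -> return 44
    -> return 48
  -> return 65
-> return 72

Final answer: 72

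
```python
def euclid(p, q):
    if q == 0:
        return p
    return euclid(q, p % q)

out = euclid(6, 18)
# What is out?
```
Call trace:
euclid(p=6, q=18)
  euclid(p=18, q=6)
    euclid(p=6, q=0)
    -> return 6
  -> return 6
-> return 6

Final answer: 6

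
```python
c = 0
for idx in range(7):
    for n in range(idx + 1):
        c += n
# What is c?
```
Trace:
  c=0
  c=0, idx=0, n=0
  c=0, idx=1, n=0
  c=1, idx=1, n=1
  c=1, idx=2, n=0
  c=2, idx=2, n=1
  c=4, idx=2, n=2
  c=4, idx=3, n=0
  c=5, idx=3, n=1
  c=7, idx=3, n=2
  c=10, idx=3, n=3
  c=10, idx=4, n=0
  c=11, idx=4, n=1
  c=13, idx=4, n=2
  c=16, idx=4, n=3
  c=20, idx=4, n=4
  c=20, idx=5, n=0
  c=21, idx=5, n=1
  c=23, idx=5, n=2
  c=26, idx=5, n=3
  c=30, idx=5, n=4
  c=35, idx=5, n=5
  c=35, idx=6, n=0
  c=36, idx=6, n=1
  c=38, idx=6, n=2
  c=41, idx=6, n=3
  c=45, idx=6, n=4
  c=50, idx=6, n=5
  c=56, idx=6, n=6

Final answer: 56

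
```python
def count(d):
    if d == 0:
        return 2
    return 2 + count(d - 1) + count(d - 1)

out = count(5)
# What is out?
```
Call trace (a repeated sub-call is expanded the first time; later identical calls just restate its return value):
count(d=5)
  count(d=4)
    count(d=3)
      count(d=2)
        count(d=1)
          count(d=0)
          -> return 2
          count(d=0)
          -> return 2
        -> return 6
        count(d=1) -> return 6  (same call as traced above)
      -> return 14
      count(d=2) -> return 14  (same call as traced above)
    -> return 30
    count(d=3) -> return 30  (same call as traced above)
  -> return 62
  count(d=4) -> return 62  (same call as traced above)
-> return 126

Final answer: 126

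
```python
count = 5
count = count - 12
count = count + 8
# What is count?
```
Trace:
  count=5
  count=-7
  count=1

Final answer: 1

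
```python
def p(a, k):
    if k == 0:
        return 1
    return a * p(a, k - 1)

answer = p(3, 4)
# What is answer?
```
Call trace:
p(a=3, k=4)
  p(a=3, k=3)
    p(a=3, k=2)
      p(a=3, k=1)
        p(a=3, k=0)
        -> return 1
      -> return 3
    -> return 9
  -> return 27
-> return 81

Final answer: 81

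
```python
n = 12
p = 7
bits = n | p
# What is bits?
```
Trace:
  n=12
  n=12, p=7
  n=12, p=7, bits=15

Final answer: 15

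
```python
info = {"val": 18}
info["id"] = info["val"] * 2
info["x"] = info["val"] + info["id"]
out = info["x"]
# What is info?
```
Trace:
  info={'val': 18}
  info={'val': 18, 'id': 36}
  info={'val': 18, 'id': 36, 'x': 54}
  info={'val': 18, 'id': 36, 'x': 54}, out=54

Final answer: {'val': 18, 'id': 36, 'x': 54}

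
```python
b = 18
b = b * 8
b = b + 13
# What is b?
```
Trace:
  b=18
  b=144
  b=157

Final answer: 157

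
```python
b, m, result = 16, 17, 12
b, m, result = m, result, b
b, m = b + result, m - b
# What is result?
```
Trace:
  b=16, m=17, result=12
  b=17, m=12, result=16
  b=33, m=-5, result=16

Final answer: 16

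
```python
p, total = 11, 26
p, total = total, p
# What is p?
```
Trace:
  p=11, total=26
  p=26, total=11

Final answer: 26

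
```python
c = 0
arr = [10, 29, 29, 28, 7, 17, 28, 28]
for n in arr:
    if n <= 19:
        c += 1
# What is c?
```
Trace:
  c=0
  c=1, n=10
  c=1, n=29
  c=1, n=29
  c=1, n=28
  c=2, n=7
  c=3, n=17
  c=3, n=28
  c=3, n=28

Final answer: 3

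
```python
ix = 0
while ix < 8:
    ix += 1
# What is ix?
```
Trace:
  ix=0
  ix=1
  ix=2
  ix=3
  ix=4
  ix=5
  ix=6
  ix=7
  ix=8

Final answer: 8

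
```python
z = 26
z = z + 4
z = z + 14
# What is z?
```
Trace:
  z=26
  z=30
  z=44

Final answer: 44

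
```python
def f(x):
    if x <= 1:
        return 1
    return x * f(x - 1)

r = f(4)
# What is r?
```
Call trace:
f(x=4)
  f(x=3)
    f(x=2)
      f(x=1)
      -> return 1
    -> return 2
  -> return 6
-> return 24

Final answer: 24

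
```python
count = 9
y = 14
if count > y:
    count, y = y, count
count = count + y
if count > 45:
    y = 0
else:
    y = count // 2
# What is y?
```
Trace:
  count=9
  count=9, y=14
  count=9, y=14
  count=23, y=14
  count=23, y=11

Final answer: 11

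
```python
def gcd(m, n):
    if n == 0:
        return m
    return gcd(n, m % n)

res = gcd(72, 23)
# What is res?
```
Call trace:
gcd(m=72, n=23)
  gcd(m=23, n=3)
    gcd(m=3, n=2)
      gcd(m=2, n=1)
        gcd(m=1, n=0)
        -> return 1
      -> return 1
    -> return 1
  -> return 1
-> return 1

Final answer: 1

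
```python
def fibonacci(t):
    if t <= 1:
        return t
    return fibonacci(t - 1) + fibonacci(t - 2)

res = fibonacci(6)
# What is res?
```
Call trace (a repeated sub-call is expanded the first time; later identical calls just restate its return value):
fibonacci(t=6)
  fibonacci(t=5)
    fibonacci(t=4)
      fibonacci(t=3)
        fibonacci(t=2)
          fibonacci(t=1)
          -> return 1
          fibonacci(t=0)
          -> return 0
        -> return 1
        fibonacci(t=1)
        -> return 1
      -> return 2
      fibonacci(t=2) -> return 1  (same call as traced above)
    -> return 3
    fibonacci(t=3) -> return 2  (same call as traced above)
  -> return 5
  fibonacci(t=4) -> return 3  (same call as traced above)
-> return 8

Final answer: 8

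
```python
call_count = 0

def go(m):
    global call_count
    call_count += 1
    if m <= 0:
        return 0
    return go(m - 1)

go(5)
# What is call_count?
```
Call trace:
go(m=5)
  go(m=4)
    go(m=3)
      go(m=2)
        go(m=1)
          go(m=0)
          -> return 0
        -> return 0
      -> return 0
    -> return 0
  -> return 0
-> return 0

call_count is incremented once per call. go is entered once for each m = 5, 4, 3, 2, 1, 0 (the m <= 0 call returns without recursing), i.e. 5 + 1 calls.
call_count = 6

Final answer: 6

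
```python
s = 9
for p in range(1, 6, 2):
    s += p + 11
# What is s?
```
Trace:
  s=9
  s=21, p=1
  s=35, p=3
  s=51, p=5

Final answer: 51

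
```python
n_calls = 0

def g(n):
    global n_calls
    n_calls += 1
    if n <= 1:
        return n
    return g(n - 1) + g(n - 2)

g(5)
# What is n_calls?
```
Call trace (a repeated sub-call is expanded the first time; later identical calls just restate its return value):
g(n=5)
  g(n=4)
    g(n=3)
      g(n=2)
        g(n=1)
        -> return 1
        g(n=0)
        -> return 0
      -> return 1
      g(n=1)
      -> return 1
    -> return 2
    g(n=2) -> return 1  (same call as traced above)
  -> return 3
  g(n=3) -> return 2  (same call as traced above)
-> return 5

n_calls is incremented once per call, so count the calls in each subtree. Let C(n) = number of calls made by g(n).
C(0) = C(1) = 1 (base case, no recursion); C(n) = 1 + C(n - 1) + C(n - 2) otherwise.
C(2) = 1 + C(1) + C(0) = 1 + 1 + 1 = 3
C(3) = 1 + C(2) + C(1) = 1 + 3 + 1 = 5
C(4) = 1 + C(3) + C(2) = 1 + 5 + 3 = 9
C(5) = 1 + C(4) + C(3) = 1 + 9 + 5 = 15
n_calls = C(5) = 15

Final answer: 15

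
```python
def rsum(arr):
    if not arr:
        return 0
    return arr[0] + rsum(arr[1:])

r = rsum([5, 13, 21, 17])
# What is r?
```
Call trace:
rsum(arr=[5, 13, 21, 17])
  rsum(arr=[13, 21, 17])
    rsum(arr=[21, 17])
      rsum(arr=[17])
        rsum(arr=[])
        -> return 0
      -> return 17
    -> return 38
  -> return 51
-> return 56

Final answer: 56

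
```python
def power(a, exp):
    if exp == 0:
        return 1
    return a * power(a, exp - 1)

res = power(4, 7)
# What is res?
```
Call trace:
power(a=4, exp=7)
  power(a=4, exp=6)
    power(a=4, exp=5)
      power(a=4, exp=4)
        power(a=4, exp=3)
          power(a=4, exp=2)
            power(a=4, exp=1)
              power(a=4, exp=0)
              -> return 1
            -> return 4
          -> return 16
        -> return 64
      -> return 256
    -> return 1024
  -> return 4096
-> return 16384

Final answer: 16384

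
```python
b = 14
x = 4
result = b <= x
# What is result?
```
Trace:
  b=14
  b=14, x=4
  b=14, x=4, result=False

Final answer: False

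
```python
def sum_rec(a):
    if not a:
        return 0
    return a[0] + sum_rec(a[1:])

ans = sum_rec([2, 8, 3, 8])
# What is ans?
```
Call trace:
sum_rec(a=[2, 8, 3, 8])
  sum_rec(a=[8, 3, 8])
    sum_rec(a=[3, 8])
      sum_rec(a=[8])
        sum_rec(a=[])
        -> return 0
      -> return 8
    -> return 11
  -> return 19
-> return 21

Final answer: 21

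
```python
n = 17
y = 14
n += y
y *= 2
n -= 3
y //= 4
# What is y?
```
Trace:
  n=17
  n=17, y=14
  n=31, y=14
  n=31, y=28
  n=28, y=28
  n=28, y=7

Final answer: 7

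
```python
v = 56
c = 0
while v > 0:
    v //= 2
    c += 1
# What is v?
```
Trace:
  v=56
  v=56, c=0
  v=28, c=1
  v=14, c=2
  v=7, c=3
  v=3, c=4
  v=1, c=5
  v=0, c=6

Final answer: 0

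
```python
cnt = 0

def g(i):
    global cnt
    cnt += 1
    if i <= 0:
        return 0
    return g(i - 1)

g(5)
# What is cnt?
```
Call trace:
g(i=5)
  g(i=4)
    g(i=3)
      g(i=2)
        g(i=1)
          g(i=0)
          -> return 0
        -> return 0
      -> return 0
    -> return 0
  -> return 0
-> return 0

cnt is incremented once per call. g is entered once for each i = 5, 4, 3, 2, 1, 0 (the i <= 0 call returns without recursing), i.e. 5 + 1 calls.
cnt = 6

Final answer: 6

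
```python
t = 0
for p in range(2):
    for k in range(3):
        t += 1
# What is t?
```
Trace:
  t=0
  t=1, p=0, k=0
  t=2, p=0, k=1
  t=3, p=0, k=2
  t=4, p=1, k=0
  t=5, p=1, k=1
  t=6, p=1, k=2

Final answer: 6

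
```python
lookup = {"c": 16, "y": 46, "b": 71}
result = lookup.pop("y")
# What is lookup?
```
Trace:
  lookup={'c': 16, 'y': 46, 'b': 71}
  lookup={'c': 16, 'b': 71}, result=46

Final answer: {'c': 16, 'b': 71}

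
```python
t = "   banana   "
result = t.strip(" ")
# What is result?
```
Trace:
  t='   banana   '
  t='   banana   ', result='banana'

Final answer: 'banana'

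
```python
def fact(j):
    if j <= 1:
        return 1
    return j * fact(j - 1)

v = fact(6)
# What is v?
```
Call trace:
fact(j=6)
  fact(j=5)
    fact(j=4)
      fact(j=3)
        fact(j=2)
          fact(j=1)
          -> return 1
        -> return 2
      -> return 6
    -> return 24
  -> return 120
-> return 720

Final answer: 720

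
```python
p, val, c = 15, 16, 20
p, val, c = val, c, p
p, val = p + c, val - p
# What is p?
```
Trace:
  p=15, val=16, c=20
  p=16, val=20, c=15
  p=31, val=4, c=15

Final answer: 31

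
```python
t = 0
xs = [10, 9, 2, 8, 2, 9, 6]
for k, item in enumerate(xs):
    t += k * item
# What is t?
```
Trace:
  t=0
  t=0, k=0, item=10
  t=9, k=1, item=9
  t=13, k=2, item=2
  t=37, k=3, item=8
  t=45, k=4, item=2
  t=90, k=5, item=9
  t=126, k=6, item=6

Final answer: 126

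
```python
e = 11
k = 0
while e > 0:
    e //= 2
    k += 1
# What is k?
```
Trace:
  e=11
  e=11, k=0
  e=5, k=1
  e=2, k=2
  e=1, k=3
  e=0, k=4

Final answer: 4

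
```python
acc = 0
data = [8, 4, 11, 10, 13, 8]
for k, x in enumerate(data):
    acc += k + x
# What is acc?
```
Trace:
  acc=0
  acc=8, k=0, x=8
  acc=13, k=1, x=4
  acc=26, k=2, x=11
  acc=39, k=3, x=10
  acc=56, k=4, x=13
  acc=69, k=5, x=8

Final answer: 69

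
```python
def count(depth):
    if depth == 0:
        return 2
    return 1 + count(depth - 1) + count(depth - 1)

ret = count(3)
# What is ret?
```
Call trace (a repeated sub-call is expanded the first time; later identical calls just restate its return value):
count(depth=3)
  count(depth=2)
    count(depth=1)
      count(depth=0)
      -> return 2
      count(depth=0)
      -> return 2
    -> return 5
    count(depth=1) -> return 5  (same call as traced above)
  -> return 11
  count(depth=2) -> return 11  (same call as traced above)
-> return 23

Final answer: 23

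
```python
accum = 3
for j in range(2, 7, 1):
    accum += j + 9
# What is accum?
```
Trace:
  accum=3
  accum=14, j=2
  accum=26, j=3
  accum=39, j=4
  accum=53, j=5
  accum=68, j=6

Final answer: 68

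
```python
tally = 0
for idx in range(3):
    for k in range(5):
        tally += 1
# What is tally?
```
Trace:
  tally=0
  tally=1, idx=0, k=0
  tally=2, idx=0, k=1
  tally=3, idx=0, k=2
  tally=4, idx=0, k=3
  tally=5, idx=0, k=4
  tally=6, idx=1, k=0
  tally=7, idx=1, k=1
  tally=8, idx=1, k=2
  tally=9, idx=1, k=3
  tally=10, idx=1, k=4
  tally=11, idx=2, k=0
  tally=12, idx=2, k=1
  tally=13, idx=2, k=2
  tally=14, idx=2, k=3
  tally=15, idx=2, k=4

Final answer: 15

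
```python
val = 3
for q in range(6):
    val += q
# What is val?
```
Trace:
  val=3
  val=3, q=0
  val=4, q=1
  val=6, q=2
  val=9, q=3
  val=13, q=4
  val=18, q=5

Final answer: 18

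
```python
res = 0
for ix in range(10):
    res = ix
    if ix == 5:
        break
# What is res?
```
Trace:
  res=0
  res=0, ix=0
  res=1, ix=1
  res=2, ix=2
  res=3, ix=3
  res=4, ix=4
  res=5, ix=5

Final answer: 5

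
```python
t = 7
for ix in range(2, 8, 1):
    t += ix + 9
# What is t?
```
Trace:
  t=7
  t=18, ix=2
  t=30, ix=3
  t=43, ix=4
  t=57, ix=5
  t=72, ix=6
  t=88, ix=7

Final answer: 88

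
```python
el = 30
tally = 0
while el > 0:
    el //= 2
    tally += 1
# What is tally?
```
Trace:
  el=30
  el=30, tally=0
  el=15, tally=1
  el=7, tally=2
  el=3, tally=3
  el=1, tally=4
  el=0, tally=5

Final answer: 5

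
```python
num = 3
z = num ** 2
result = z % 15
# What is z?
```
Trace:
  num=3
  num=3, z=9
  num=3, z=9, result=9

Final answer: 9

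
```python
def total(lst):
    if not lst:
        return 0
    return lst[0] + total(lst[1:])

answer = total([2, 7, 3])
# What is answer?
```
Call trace:
total(lst=[2, 7, 3])
  total(lst=[7, 3])
    total(lst=[3])
      total(lst=[])
      -> return 0
    -> return 3
  -> return 10
-> return 12

Final answer: 12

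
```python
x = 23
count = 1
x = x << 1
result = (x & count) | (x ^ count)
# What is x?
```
Trace:
  x=23
  x=23, count=1
  x=46, count=1
  x=46, count=1, result=47

Final answer: 46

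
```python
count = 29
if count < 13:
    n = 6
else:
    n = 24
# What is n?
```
Trace:
  count=29
  count=29, n=24

Final answer: 24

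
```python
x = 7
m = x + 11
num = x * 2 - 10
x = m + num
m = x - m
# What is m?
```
Trace:
  x=7
  x=7, m=18
  x=7, m=18, num=4
  x=22, m=18, num=4
  x=22, m=4, num=4

Final answer: 4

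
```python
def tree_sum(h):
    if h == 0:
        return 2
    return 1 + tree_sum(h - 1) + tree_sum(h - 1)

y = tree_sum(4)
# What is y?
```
Call trace (a repeated sub-call is expanded the first time; later identical calls just restate its return value):
tree_sum(h=4)
  tree_sum(h=3)
    tree_sum(h=2)
      tree_sum(h=1)
        tree_sum(h=0)
        -> return 2
        tree_sum(h=0)
        -> return 2
      -> return 5
      tree_sum(h=1) -> return 5  (same call as traced above)
    -> return 11
    tree_sum(h=2) -> return 11  (same call as traced above)
  -> return 23
  tree_sum(h=3) -> return 23  (same call as traced above)
-> return 47

Final answer: 47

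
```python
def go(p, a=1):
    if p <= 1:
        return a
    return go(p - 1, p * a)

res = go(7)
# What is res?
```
Call trace:
go(p=7, a=1)
  go(p=6, a=7)
    go(p=5, a=42)
      go(p=4, a=210)
        go(p=3, a=840)
          go(p=2, a=2520)
            go(p=1, a=5040)
            -> return 5040
          -> return 5040
        -> return 5040
      -> return 5040
    -> return 5040
  -> return 5040
-> return 5040

Final answer: 5040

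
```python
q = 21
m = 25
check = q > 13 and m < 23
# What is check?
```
Trace:
  q=21
  q=21, m=25
  q=21, m=25, check=False

Final answer: False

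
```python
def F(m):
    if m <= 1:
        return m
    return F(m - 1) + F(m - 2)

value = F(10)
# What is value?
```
Call trace (a repeated sub-call is expanded the first time; later identical calls just restate its return value):
F(m=10)
  F(m=9)
    F(m=8)
      F(m=7)
        F(m=6)
          F(m=5)
            F(m=4)
              F(m=3)
                F(m=2)
                  F(m=1)
                  -> return 1
                  F(m=0)
                  -> return 0
                -> return 1
                F(m=1)
                -> return 1
              -> return 2
              F(m=2) -> return 1  (same call as traced above)
            -> return 3
            F(m=3) -> return 2  (same call as traced above)
          -> return 5
          F(m=4) -> return 3  (same call as traced above)
        -> return 8
        F(m=5) -> return 5  (same call as traced above)
      -> return 13
      F(m=6) -> return 8  (same call as traced above)
    -> return 21
    F(m=7) -> return 13  (same call as traced above)
  -> return 34
  F(m=8) -> return 21  (same call as traced above)
-> return 55

Final answer: 55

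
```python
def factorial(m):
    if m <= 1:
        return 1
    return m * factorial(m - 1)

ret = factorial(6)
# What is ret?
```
Call trace:
factorial(m=6)
  factorial(m=5)
    factorial(m=4)
      factorial(m=3)
        factorial(m=2)
          factorial(m=1)
          -> return 1
        -> return 2
      -> return 6
    -> return 24
  -> return 120
-> return 720

Final answer: 720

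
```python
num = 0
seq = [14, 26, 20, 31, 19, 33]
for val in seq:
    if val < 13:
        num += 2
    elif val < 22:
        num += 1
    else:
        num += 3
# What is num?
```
Trace:
  num=0
  num=1, val=14
  num=4, val=26
  num=5, val=20
  num=8, val=31
  num=9, val=19
  num=12, val=33

Final answer: 12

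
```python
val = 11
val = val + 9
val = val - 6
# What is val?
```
Trace:
  val=11
  val=20
  val=14

Final answer: 14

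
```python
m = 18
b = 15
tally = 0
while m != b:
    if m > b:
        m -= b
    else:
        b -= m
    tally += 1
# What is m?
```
Trace:
  m=18
  m=18, b=15
  m=18, b=15, tally=0
  m=3, b=15, tally=1
  m=3, b=12, tally=2
  m=3, b=9, tally=3
  m=3, b=6, tally=4
  m=3, b=3, tally=5

Final answer: 3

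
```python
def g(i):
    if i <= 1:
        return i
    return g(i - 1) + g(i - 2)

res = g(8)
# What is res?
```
Call trace (a repeated sub-call is expanded the first time; later identical calls just restate its return value):
g(i=8)
  g(i=7)
    g(i=6)
      g(i=5)
        g(i=4)
          g(i=3)
            g(i=2)
              g(i=1)
              -> return 1
              g(i=0)
              -> return 0
            -> return 1
            g(i=1)
            -> return 1
          -> return 2
          g(i=2) -> return 1  (same call as traced above)
        -> return 3
        g(i=3) -> return 2  (same call as traced above)
      -> return 5
      g(i=4) -> return 3  (same call as traced above)
    -> return 8
    g(i=5) -> return 5  (same call as traced above)
  -> return 13
  g(i=6) -> return 8  (same call as traced above)
-> return 21

Final answer: 21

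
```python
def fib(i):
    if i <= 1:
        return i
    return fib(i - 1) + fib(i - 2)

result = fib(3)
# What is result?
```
Call trace:
fib(i=3)
  fib(i=2)
    fib(i=1)
    -> return 1
    fib(i=0)
    -> return 0
  -> return 1
  fib(i=1)
  -> return 1
-> return 2

Final answer: 2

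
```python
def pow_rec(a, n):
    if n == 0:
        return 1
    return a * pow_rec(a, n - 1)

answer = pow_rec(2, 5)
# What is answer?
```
Call trace:
pow_rec(a=2, n=5)
  pow_rec(a=2, n=4)
    pow_rec(a=2, n=3)
      pow_rec(a=2, n=2)
        pow_rec(a=2, n=1)
          pow_rec(a=2, n=0)
          -> return 1
        -> return 2
      -> return 4
    -> return 8
  -> return 16
-> return 32

Final answer: 32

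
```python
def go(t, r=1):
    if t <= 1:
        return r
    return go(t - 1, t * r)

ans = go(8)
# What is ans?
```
Call trace:
go(t=8, r=1)
  go(t=7, r=8)
    go(t=6, r=56)
      go(t=5, r=336)
        go(t=4, r=1680)
          go(t=3, r=6720)
            go(t=2, r=20160)
              go(t=1, r=40320)
              -> return 40320
            -> return 40320
          -> return 40320
        -> return 40320
      -> return 40320
    -> return 40320
  -> return 40320
-> return 40320

Final answer: 40320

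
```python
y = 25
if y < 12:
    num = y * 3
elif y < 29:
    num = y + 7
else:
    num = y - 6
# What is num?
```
Trace:
  y=25
  y=25, num=32

Final answer: 32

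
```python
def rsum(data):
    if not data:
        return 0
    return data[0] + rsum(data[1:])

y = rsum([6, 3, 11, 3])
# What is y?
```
Call trace:
rsum(data=[6, 3, 11, 3])
  rsum(data=[3, 11, 3])
    rsum(data=[11, 3])
      rsum(data=[3])
        rsum(data=[])
        -> return 0
      -> return 3
    -> return 14
  -> return 17
-> return 23

Final answer: 23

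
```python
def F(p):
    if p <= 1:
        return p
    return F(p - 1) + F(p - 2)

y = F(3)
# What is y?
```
Call trace:
F(p=3)
  F(p=2)
    F(p=1)
    -> return 1
    F(p=0)
    -> return 0
  -> return 1
  F(p=1)
  -> return 1
-> return 2

Final answer: 2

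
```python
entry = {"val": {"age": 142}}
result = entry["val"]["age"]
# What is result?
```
Trace:
  entry={'val': {'age': 142}}
  entry={'val': {'age': 142}}, result=142

Final answer: 142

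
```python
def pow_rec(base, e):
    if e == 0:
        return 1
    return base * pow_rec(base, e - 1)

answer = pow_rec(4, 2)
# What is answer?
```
Call trace:
pow_rec(base=4, e=2)
  pow_rec(base=4, e=1)
    pow_rec(base=4, e=0)
    -> return 1
  -> return 4
-> return 16

Final answer: 16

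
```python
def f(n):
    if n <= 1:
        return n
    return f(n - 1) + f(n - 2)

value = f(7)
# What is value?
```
Call trace (a repeated sub-call is expanded the first time; later identical calls just restate its return value):
f(n=7)
  f(n=6)
    f(n=5)
      f(n=4)
        f(n=3)
          f(n=2)
            f(n=1)
            -> return 1
            f(n=0)
            -> return 0
          -> return 1
          f(n=1)
          -> return 1
        -> return 2
        f(n=2) -> return 1  (same call as traced above)
      -> return 3
      f(n=3) -> return 2  (same call as traced above)
    -> return 5
    f(n=4) -> return 3  (same call as traced above)
  -> return 8
  f(n=5) -> return 5  (same call as traced above)
-> return 13

Final answer: 13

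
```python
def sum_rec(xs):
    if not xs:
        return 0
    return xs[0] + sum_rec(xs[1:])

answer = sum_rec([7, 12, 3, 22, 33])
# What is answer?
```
Call trace:
sum_rec(xs=[7, 12, 3, 22, 33])
  sum_rec(xs=[12, 3, 22, 33])
    sum_rec(xs=[3, 22, 33])
      sum_rec(xs=[22, 33])
        sum_rec(xs=[33])
          sum_rec(xs=[])
          -> return 0
        -> return 33
      -> return 55
    -> return 58
  -> return 70
-> return 77

Final answer: 77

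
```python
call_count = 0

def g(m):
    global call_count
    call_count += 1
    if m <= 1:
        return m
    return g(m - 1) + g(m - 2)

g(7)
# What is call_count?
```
Call trace (a repeated sub-call is expanded the first time; later identical calls just restate its return value):
g(m=7)
  g(m=6)
    g(m=5)
      g(m=4)
        g(m=3)
          g(m=2)
            g(m=1)
            -> return 1
            g(m=0)
            -> return 0
          -> return 1
          g(m=1)
          -> return 1
        -> return 2
        g(m=2) -> return 1  (same call as traced above)
      -> return 3
      g(m=3) -> return 2  (same call as traced above)
    -> return 5
    g(m=4) -> return 3  (same call as traced above)
  -> return 8
  g(m=5) -> return 5  (same call as traced above)
-> return 13

call_count is incremented once per call, so count the calls in each subtree. Let C(m) = number of calls made by g(m).
C(0) = C(1) = 1 (base case, no recursion); C(m) = 1 + C(m - 1) + C(m - 2) otherwise.
C(2) = 1 + C(1) + C(0) = 1 + 1 + 1 = 3
C(3) = 1 + C(2) + C(1) = 1 + 3 + 1 = 5
C(4) = 1 + C(3) + C(2) = 1 + 5 + 3 = 9
C(5) = 1 + C(4) + C(3) = 1 + 9 + 5 = 15
C(6) = 1 + C(5) + C(4) = 1 + 15 + 9 = 25
C(7) = 1 + C(6) + C(5) = 1 + 25 + 15 = 41
call_count = C(7) = 41

Final answer: 41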